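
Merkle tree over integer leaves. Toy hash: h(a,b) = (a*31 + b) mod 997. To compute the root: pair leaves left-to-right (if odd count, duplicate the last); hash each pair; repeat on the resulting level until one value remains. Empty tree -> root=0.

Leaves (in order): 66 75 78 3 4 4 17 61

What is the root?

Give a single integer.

Answer: 260

Derivation:
L0: [66, 75, 78, 3, 4, 4, 17, 61]
L1: h(66,75)=(66*31+75)%997=127 h(78,3)=(78*31+3)%997=427 h(4,4)=(4*31+4)%997=128 h(17,61)=(17*31+61)%997=588 -> [127, 427, 128, 588]
L2: h(127,427)=(127*31+427)%997=376 h(128,588)=(128*31+588)%997=568 -> [376, 568]
L3: h(376,568)=(376*31+568)%997=260 -> [260]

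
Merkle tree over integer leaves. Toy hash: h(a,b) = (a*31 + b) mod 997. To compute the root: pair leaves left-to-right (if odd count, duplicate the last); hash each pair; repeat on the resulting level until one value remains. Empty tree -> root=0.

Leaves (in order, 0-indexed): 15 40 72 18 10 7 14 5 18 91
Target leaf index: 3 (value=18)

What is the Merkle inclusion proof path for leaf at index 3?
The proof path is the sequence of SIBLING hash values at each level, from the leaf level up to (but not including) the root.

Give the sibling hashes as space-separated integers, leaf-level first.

L0 (leaves): [15, 40, 72, 18, 10, 7, 14, 5, 18, 91], target index=3
L1: h(15,40)=(15*31+40)%997=505 [pair 0] h(72,18)=(72*31+18)%997=256 [pair 1] h(10,7)=(10*31+7)%997=317 [pair 2] h(14,5)=(14*31+5)%997=439 [pair 3] h(18,91)=(18*31+91)%997=649 [pair 4] -> [505, 256, 317, 439, 649]
  Sibling for proof at L0: 72
L2: h(505,256)=(505*31+256)%997=956 [pair 0] h(317,439)=(317*31+439)%997=296 [pair 1] h(649,649)=(649*31+649)%997=828 [pair 2] -> [956, 296, 828]
  Sibling for proof at L1: 505
L3: h(956,296)=(956*31+296)%997=22 [pair 0] h(828,828)=(828*31+828)%997=574 [pair 1] -> [22, 574]
  Sibling for proof at L2: 296
L4: h(22,574)=(22*31+574)%997=259 [pair 0] -> [259]
  Sibling for proof at L3: 574
Root: 259
Proof path (sibling hashes from leaf to root): [72, 505, 296, 574]

Answer: 72 505 296 574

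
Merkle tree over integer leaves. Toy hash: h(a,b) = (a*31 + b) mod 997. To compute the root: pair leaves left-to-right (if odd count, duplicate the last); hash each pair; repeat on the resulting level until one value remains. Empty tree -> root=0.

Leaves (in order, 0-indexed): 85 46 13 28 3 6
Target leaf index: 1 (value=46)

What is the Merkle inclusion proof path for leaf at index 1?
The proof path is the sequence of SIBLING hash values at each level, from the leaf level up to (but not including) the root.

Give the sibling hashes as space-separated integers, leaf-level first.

L0 (leaves): [85, 46, 13, 28, 3, 6], target index=1
L1: h(85,46)=(85*31+46)%997=687 [pair 0] h(13,28)=(13*31+28)%997=431 [pair 1] h(3,6)=(3*31+6)%997=99 [pair 2] -> [687, 431, 99]
  Sibling for proof at L0: 85
L2: h(687,431)=(687*31+431)%997=791 [pair 0] h(99,99)=(99*31+99)%997=177 [pair 1] -> [791, 177]
  Sibling for proof at L1: 431
L3: h(791,177)=(791*31+177)%997=770 [pair 0] -> [770]
  Sibling for proof at L2: 177
Root: 770
Proof path (sibling hashes from leaf to root): [85, 431, 177]

Answer: 85 431 177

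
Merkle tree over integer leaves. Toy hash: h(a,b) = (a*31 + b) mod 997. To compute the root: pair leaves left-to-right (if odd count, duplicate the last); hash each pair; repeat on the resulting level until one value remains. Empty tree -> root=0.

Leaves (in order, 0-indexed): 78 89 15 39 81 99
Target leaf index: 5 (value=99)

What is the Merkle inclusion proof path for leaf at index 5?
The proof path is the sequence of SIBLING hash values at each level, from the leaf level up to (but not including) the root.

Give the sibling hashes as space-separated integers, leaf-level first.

L0 (leaves): [78, 89, 15, 39, 81, 99], target index=5
L1: h(78,89)=(78*31+89)%997=513 [pair 0] h(15,39)=(15*31+39)%997=504 [pair 1] h(81,99)=(81*31+99)%997=616 [pair 2] -> [513, 504, 616]
  Sibling for proof at L0: 81
L2: h(513,504)=(513*31+504)%997=455 [pair 0] h(616,616)=(616*31+616)%997=769 [pair 1] -> [455, 769]
  Sibling for proof at L1: 616
L3: h(455,769)=(455*31+769)%997=916 [pair 0] -> [916]
  Sibling for proof at L2: 455
Root: 916
Proof path (sibling hashes from leaf to root): [81, 616, 455]

Answer: 81 616 455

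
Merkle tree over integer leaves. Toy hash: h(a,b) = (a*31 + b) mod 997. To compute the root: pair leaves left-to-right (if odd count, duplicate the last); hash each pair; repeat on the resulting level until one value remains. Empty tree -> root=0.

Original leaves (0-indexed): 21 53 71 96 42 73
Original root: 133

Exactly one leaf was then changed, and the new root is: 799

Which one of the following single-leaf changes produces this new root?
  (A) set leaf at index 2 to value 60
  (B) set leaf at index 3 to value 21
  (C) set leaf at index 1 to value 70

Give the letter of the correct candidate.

Answer: B

Derivation:
Original leaves: [21, 53, 71, 96, 42, 73]
Target new root: 799
Try each candidate change and compute the resulting root:
Candidate A: set leaf[2] = 60 -> leaves = [21, 53, 60, 96, 42, 73]
  L0: [21, 53, 60, 96, 42, 73]
  L1: h(21,53)=(21*31+53)%997=704 h(60,96)=(60*31+96)%997=959 h(42,73)=(42*31+73)%997=378 -> [704, 959, 378]
  L2: h(704,959)=(704*31+959)%997=849 h(378,378)=(378*31+378)%997=132 -> [849, 132]
  L3: h(849,132)=(849*31+132)%997=529 -> [529]
  root = 529 != target 799
Candidate B: set leaf[3] = 21 -> leaves = [21, 53, 71, 21, 42, 73]
  L0: [21, 53, 71, 21, 42, 73]
  L1: h(21,53)=(21*31+53)%997=704 h(71,21)=(71*31+21)%997=228 h(42,73)=(42*31+73)%997=378 -> [704, 228, 378]
  L2: h(704,228)=(704*31+228)%997=118 h(378,378)=(378*31+378)%997=132 -> [118, 132]
  L3: h(118,132)=(118*31+132)%997=799 -> [799]
  root = 799 == target 799  ** MATCH **
Candidate C: set leaf[1] = 70 -> leaves = [21, 70, 71, 96, 42, 73]
  L0: [21, 70, 71, 96, 42, 73]
  L1: h(21,70)=(21*31+70)%997=721 h(71,96)=(71*31+96)%997=303 h(42,73)=(42*31+73)%997=378 -> [721, 303, 378]
  L2: h(721,303)=(721*31+303)%997=720 h(378,378)=(378*31+378)%997=132 -> [720, 132]
  L3: h(720,132)=(720*31+132)%997=518 -> [518]
  root = 518 != target 799
Candidate B produces the target root.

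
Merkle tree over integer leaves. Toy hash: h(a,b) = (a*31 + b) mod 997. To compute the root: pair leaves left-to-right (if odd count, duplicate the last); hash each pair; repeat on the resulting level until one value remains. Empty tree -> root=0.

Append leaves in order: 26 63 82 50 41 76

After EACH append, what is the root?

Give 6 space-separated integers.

After append 26 (leaves=[26]):
  L0: [26]
  root=26
After append 63 (leaves=[26, 63]):
  L0: [26, 63]
  L1: h(26,63)=(26*31+63)%997=869 -> [869]
  root=869
After append 82 (leaves=[26, 63, 82]):
  L0: [26, 63, 82]
  L1: h(26,63)=(26*31+63)%997=869 h(82,82)=(82*31+82)%997=630 -> [869, 630]
  L2: h(869,630)=(869*31+630)%997=650 -> [650]
  root=650
After append 50 (leaves=[26, 63, 82, 50]):
  L0: [26, 63, 82, 50]
  L1: h(26,63)=(26*31+63)%997=869 h(82,50)=(82*31+50)%997=598 -> [869, 598]
  L2: h(869,598)=(869*31+598)%997=618 -> [618]
  root=618
After append 41 (leaves=[26, 63, 82, 50, 41]):
  L0: [26, 63, 82, 50, 41]
  L1: h(26,63)=(26*31+63)%997=869 h(82,50)=(82*31+50)%997=598 h(41,41)=(41*31+41)%997=315 -> [869, 598, 315]
  L2: h(869,598)=(869*31+598)%997=618 h(315,315)=(315*31+315)%997=110 -> [618, 110]
  L3: h(618,110)=(618*31+110)%997=325 -> [325]
  root=325
After append 76 (leaves=[26, 63, 82, 50, 41, 76]):
  L0: [26, 63, 82, 50, 41, 76]
  L1: h(26,63)=(26*31+63)%997=869 h(82,50)=(82*31+50)%997=598 h(41,76)=(41*31+76)%997=350 -> [869, 598, 350]
  L2: h(869,598)=(869*31+598)%997=618 h(350,350)=(350*31+350)%997=233 -> [618, 233]
  L3: h(618,233)=(618*31+233)%997=448 -> [448]
  root=448

Answer: 26 869 650 618 325 448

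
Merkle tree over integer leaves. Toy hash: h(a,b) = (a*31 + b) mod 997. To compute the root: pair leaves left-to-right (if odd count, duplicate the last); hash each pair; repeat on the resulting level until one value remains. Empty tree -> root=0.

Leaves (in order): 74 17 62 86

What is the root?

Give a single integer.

Answer: 868

Derivation:
L0: [74, 17, 62, 86]
L1: h(74,17)=(74*31+17)%997=317 h(62,86)=(62*31+86)%997=14 -> [317, 14]
L2: h(317,14)=(317*31+14)%997=868 -> [868]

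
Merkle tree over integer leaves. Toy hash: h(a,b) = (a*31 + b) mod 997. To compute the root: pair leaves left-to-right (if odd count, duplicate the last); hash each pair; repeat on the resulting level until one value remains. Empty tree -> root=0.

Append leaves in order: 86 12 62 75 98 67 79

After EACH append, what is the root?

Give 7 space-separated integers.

After append 86 (leaves=[86]):
  L0: [86]
  root=86
After append 12 (leaves=[86, 12]):
  L0: [86, 12]
  L1: h(86,12)=(86*31+12)%997=684 -> [684]
  root=684
After append 62 (leaves=[86, 12, 62]):
  L0: [86, 12, 62]
  L1: h(86,12)=(86*31+12)%997=684 h(62,62)=(62*31+62)%997=987 -> [684, 987]
  L2: h(684,987)=(684*31+987)%997=257 -> [257]
  root=257
After append 75 (leaves=[86, 12, 62, 75]):
  L0: [86, 12, 62, 75]
  L1: h(86,12)=(86*31+12)%997=684 h(62,75)=(62*31+75)%997=3 -> [684, 3]
  L2: h(684,3)=(684*31+3)%997=270 -> [270]
  root=270
After append 98 (leaves=[86, 12, 62, 75, 98]):
  L0: [86, 12, 62, 75, 98]
  L1: h(86,12)=(86*31+12)%997=684 h(62,75)=(62*31+75)%997=3 h(98,98)=(98*31+98)%997=145 -> [684, 3, 145]
  L2: h(684,3)=(684*31+3)%997=270 h(145,145)=(145*31+145)%997=652 -> [270, 652]
  L3: h(270,652)=(270*31+652)%997=49 -> [49]
  root=49
After append 67 (leaves=[86, 12, 62, 75, 98, 67]):
  L0: [86, 12, 62, 75, 98, 67]
  L1: h(86,12)=(86*31+12)%997=684 h(62,75)=(62*31+75)%997=3 h(98,67)=(98*31+67)%997=114 -> [684, 3, 114]
  L2: h(684,3)=(684*31+3)%997=270 h(114,114)=(114*31+114)%997=657 -> [270, 657]
  L3: h(270,657)=(270*31+657)%997=54 -> [54]
  root=54
After append 79 (leaves=[86, 12, 62, 75, 98, 67, 79]):
  L0: [86, 12, 62, 75, 98, 67, 79]
  L1: h(86,12)=(86*31+12)%997=684 h(62,75)=(62*31+75)%997=3 h(98,67)=(98*31+67)%997=114 h(79,79)=(79*31+79)%997=534 -> [684, 3, 114, 534]
  L2: h(684,3)=(684*31+3)%997=270 h(114,534)=(114*31+534)%997=80 -> [270, 80]
  L3: h(270,80)=(270*31+80)%997=474 -> [474]
  root=474

Answer: 86 684 257 270 49 54 474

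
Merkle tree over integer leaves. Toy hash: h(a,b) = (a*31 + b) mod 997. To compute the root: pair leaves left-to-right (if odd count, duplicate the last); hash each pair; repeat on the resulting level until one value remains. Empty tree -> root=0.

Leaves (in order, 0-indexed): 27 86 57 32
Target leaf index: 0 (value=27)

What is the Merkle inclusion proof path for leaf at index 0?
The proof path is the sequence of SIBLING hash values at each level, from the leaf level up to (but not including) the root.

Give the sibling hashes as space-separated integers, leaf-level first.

L0 (leaves): [27, 86, 57, 32], target index=0
L1: h(27,86)=(27*31+86)%997=923 [pair 0] h(57,32)=(57*31+32)%997=802 [pair 1] -> [923, 802]
  Sibling for proof at L0: 86
L2: h(923,802)=(923*31+802)%997=502 [pair 0] -> [502]
  Sibling for proof at L1: 802
Root: 502
Proof path (sibling hashes from leaf to root): [86, 802]

Answer: 86 802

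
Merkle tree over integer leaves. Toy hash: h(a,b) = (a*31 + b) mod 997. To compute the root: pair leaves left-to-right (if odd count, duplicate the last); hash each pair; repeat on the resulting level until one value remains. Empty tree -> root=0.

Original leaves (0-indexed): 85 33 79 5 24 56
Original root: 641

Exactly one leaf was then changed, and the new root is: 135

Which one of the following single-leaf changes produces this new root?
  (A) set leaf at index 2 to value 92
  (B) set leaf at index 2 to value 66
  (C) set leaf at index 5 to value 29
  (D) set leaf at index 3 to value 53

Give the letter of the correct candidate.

Original leaves: [85, 33, 79, 5, 24, 56]
Target new root: 135
Try each candidate change and compute the resulting root:
Candidate A: set leaf[2] = 92 -> leaves = [85, 33, 92, 5, 24, 56]
  L0: [85, 33, 92, 5, 24, 56]
  L1: h(85,33)=(85*31+33)%997=674 h(92,5)=(92*31+5)%997=863 h(24,56)=(24*31+56)%997=800 -> [674, 863, 800]
  L2: h(674,863)=(674*31+863)%997=820 h(800,800)=(800*31+800)%997=675 -> [820, 675]
  L3: h(820,675)=(820*31+675)%997=173 -> [173]
  root = 173 != target 135
Candidate B: set leaf[2] = 66 -> leaves = [85, 33, 66, 5, 24, 56]
  L0: [85, 33, 66, 5, 24, 56]
  L1: h(85,33)=(85*31+33)%997=674 h(66,5)=(66*31+5)%997=57 h(24,56)=(24*31+56)%997=800 -> [674, 57, 800]
  L2: h(674,57)=(674*31+57)%997=14 h(800,800)=(800*31+800)%997=675 -> [14, 675]
  L3: h(14,675)=(14*31+675)%997=112 -> [112]
  root = 112 != target 135
Candidate C: set leaf[5] = 29 -> leaves = [85, 33, 79, 5, 24, 29]
  L0: [85, 33, 79, 5, 24, 29]
  L1: h(85,33)=(85*31+33)%997=674 h(79,5)=(79*31+5)%997=460 h(24,29)=(24*31+29)%997=773 -> [674, 460, 773]
  L2: h(674,460)=(674*31+460)%997=417 h(773,773)=(773*31+773)%997=808 -> [417, 808]
  L3: h(417,808)=(417*31+808)%997=774 -> [774]
  root = 774 != target 135
Candidate D: set leaf[3] = 53 -> leaves = [85, 33, 79, 53, 24, 56]
  L0: [85, 33, 79, 53, 24, 56]
  L1: h(85,33)=(85*31+33)%997=674 h(79,53)=(79*31+53)%997=508 h(24,56)=(24*31+56)%997=800 -> [674, 508, 800]
  L2: h(674,508)=(674*31+508)%997=465 h(800,800)=(800*31+800)%997=675 -> [465, 675]
  L3: h(465,675)=(465*31+675)%997=135 -> [135]
  root = 135 == target 135  ** MATCH **
Candidate D produces the target root.

Answer: D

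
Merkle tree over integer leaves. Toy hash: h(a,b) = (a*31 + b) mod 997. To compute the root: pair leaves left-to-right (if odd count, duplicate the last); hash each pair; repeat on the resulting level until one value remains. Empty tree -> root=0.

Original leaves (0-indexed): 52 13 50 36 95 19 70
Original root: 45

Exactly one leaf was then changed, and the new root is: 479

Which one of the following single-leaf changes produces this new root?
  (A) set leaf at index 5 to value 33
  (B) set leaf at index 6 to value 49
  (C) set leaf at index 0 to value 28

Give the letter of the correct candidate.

Original leaves: [52, 13, 50, 36, 95, 19, 70]
Target new root: 479
Try each candidate change and compute the resulting root:
Candidate A: set leaf[5] = 33 -> leaves = [52, 13, 50, 36, 95, 33, 70]
  L0: [52, 13, 50, 36, 95, 33, 70]
  L1: h(52,13)=(52*31+13)%997=628 h(50,36)=(50*31+36)%997=589 h(95,33)=(95*31+33)%997=984 h(70,70)=(70*31+70)%997=246 -> [628, 589, 984, 246]
  L2: h(628,589)=(628*31+589)%997=117 h(984,246)=(984*31+246)%997=840 -> [117, 840]
  L3: h(117,840)=(117*31+840)%997=479 -> [479]
  root = 479 == target 479  ** MATCH **
Candidate B: set leaf[6] = 49 -> leaves = [52, 13, 50, 36, 95, 19, 49]
  L0: [52, 13, 50, 36, 95, 19, 49]
  L1: h(52,13)=(52*31+13)%997=628 h(50,36)=(50*31+36)%997=589 h(95,19)=(95*31+19)%997=970 h(49,49)=(49*31+49)%997=571 -> [628, 589, 970, 571]
  L2: h(628,589)=(628*31+589)%997=117 h(970,571)=(970*31+571)%997=731 -> [117, 731]
  L3: h(117,731)=(117*31+731)%997=370 -> [370]
  root = 370 != target 479
Candidate C: set leaf[0] = 28 -> leaves = [28, 13, 50, 36, 95, 19, 70]
  L0: [28, 13, 50, 36, 95, 19, 70]
  L1: h(28,13)=(28*31+13)%997=881 h(50,36)=(50*31+36)%997=589 h(95,19)=(95*31+19)%997=970 h(70,70)=(70*31+70)%997=246 -> [881, 589, 970, 246]
  L2: h(881,589)=(881*31+589)%997=981 h(970,246)=(970*31+246)%997=406 -> [981, 406]
  L3: h(981,406)=(981*31+406)%997=907 -> [907]
  root = 907 != target 479
Candidate A produces the target root.

Answer: A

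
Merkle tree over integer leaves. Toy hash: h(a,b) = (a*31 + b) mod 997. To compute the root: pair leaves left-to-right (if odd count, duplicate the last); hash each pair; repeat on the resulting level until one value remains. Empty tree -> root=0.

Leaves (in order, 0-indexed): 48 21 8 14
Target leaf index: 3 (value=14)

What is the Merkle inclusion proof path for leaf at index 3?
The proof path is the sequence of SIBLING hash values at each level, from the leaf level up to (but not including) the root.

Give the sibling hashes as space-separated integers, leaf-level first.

L0 (leaves): [48, 21, 8, 14], target index=3
L1: h(48,21)=(48*31+21)%997=512 [pair 0] h(8,14)=(8*31+14)%997=262 [pair 1] -> [512, 262]
  Sibling for proof at L0: 8
L2: h(512,262)=(512*31+262)%997=182 [pair 0] -> [182]
  Sibling for proof at L1: 512
Root: 182
Proof path (sibling hashes from leaf to root): [8, 512]

Answer: 8 512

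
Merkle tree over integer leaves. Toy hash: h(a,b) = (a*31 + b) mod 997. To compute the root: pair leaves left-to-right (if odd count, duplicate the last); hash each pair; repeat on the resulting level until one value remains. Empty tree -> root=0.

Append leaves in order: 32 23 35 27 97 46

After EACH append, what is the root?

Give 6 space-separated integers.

After append 32 (leaves=[32]):
  L0: [32]
  root=32
After append 23 (leaves=[32, 23]):
  L0: [32, 23]
  L1: h(32,23)=(32*31+23)%997=18 -> [18]
  root=18
After append 35 (leaves=[32, 23, 35]):
  L0: [32, 23, 35]
  L1: h(32,23)=(32*31+23)%997=18 h(35,35)=(35*31+35)%997=123 -> [18, 123]
  L2: h(18,123)=(18*31+123)%997=681 -> [681]
  root=681
After append 27 (leaves=[32, 23, 35, 27]):
  L0: [32, 23, 35, 27]
  L1: h(32,23)=(32*31+23)%997=18 h(35,27)=(35*31+27)%997=115 -> [18, 115]
  L2: h(18,115)=(18*31+115)%997=673 -> [673]
  root=673
After append 97 (leaves=[32, 23, 35, 27, 97]):
  L0: [32, 23, 35, 27, 97]
  L1: h(32,23)=(32*31+23)%997=18 h(35,27)=(35*31+27)%997=115 h(97,97)=(97*31+97)%997=113 -> [18, 115, 113]
  L2: h(18,115)=(18*31+115)%997=673 h(113,113)=(113*31+113)%997=625 -> [673, 625]
  L3: h(673,625)=(673*31+625)%997=551 -> [551]
  root=551
After append 46 (leaves=[32, 23, 35, 27, 97, 46]):
  L0: [32, 23, 35, 27, 97, 46]
  L1: h(32,23)=(32*31+23)%997=18 h(35,27)=(35*31+27)%997=115 h(97,46)=(97*31+46)%997=62 -> [18, 115, 62]
  L2: h(18,115)=(18*31+115)%997=673 h(62,62)=(62*31+62)%997=987 -> [673, 987]
  L3: h(673,987)=(673*31+987)%997=913 -> [913]
  root=913

Answer: 32 18 681 673 551 913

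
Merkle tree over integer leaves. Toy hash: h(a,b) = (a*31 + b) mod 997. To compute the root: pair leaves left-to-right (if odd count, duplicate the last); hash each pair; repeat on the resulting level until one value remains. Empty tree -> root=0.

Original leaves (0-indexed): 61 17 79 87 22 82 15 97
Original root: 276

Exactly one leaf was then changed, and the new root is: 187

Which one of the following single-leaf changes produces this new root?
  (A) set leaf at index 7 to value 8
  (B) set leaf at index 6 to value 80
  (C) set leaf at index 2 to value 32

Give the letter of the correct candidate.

Original leaves: [61, 17, 79, 87, 22, 82, 15, 97]
Target new root: 187
Try each candidate change and compute the resulting root:
Candidate A: set leaf[7] = 8 -> leaves = [61, 17, 79, 87, 22, 82, 15, 8]
  L0: [61, 17, 79, 87, 22, 82, 15, 8]
  L1: h(61,17)=(61*31+17)%997=911 h(79,87)=(79*31+87)%997=542 h(22,82)=(22*31+82)%997=764 h(15,8)=(15*31+8)%997=473 -> [911, 542, 764, 473]
  L2: h(911,542)=(911*31+542)%997=867 h(764,473)=(764*31+473)%997=229 -> [867, 229]
  L3: h(867,229)=(867*31+229)%997=187 -> [187]
  root = 187 == target 187  ** MATCH **
Candidate B: set leaf[6] = 80 -> leaves = [61, 17, 79, 87, 22, 82, 80, 97]
  L0: [61, 17, 79, 87, 22, 82, 80, 97]
  L1: h(61,17)=(61*31+17)%997=911 h(79,87)=(79*31+87)%997=542 h(22,82)=(22*31+82)%997=764 h(80,97)=(80*31+97)%997=583 -> [911, 542, 764, 583]
  L2: h(911,542)=(911*31+542)%997=867 h(764,583)=(764*31+583)%997=339 -> [867, 339]
  L3: h(867,339)=(867*31+339)%997=297 -> [297]
  root = 297 != target 187
Candidate C: set leaf[2] = 32 -> leaves = [61, 17, 32, 87, 22, 82, 15, 97]
  L0: [61, 17, 32, 87, 22, 82, 15, 97]
  L1: h(61,17)=(61*31+17)%997=911 h(32,87)=(32*31+87)%997=82 h(22,82)=(22*31+82)%997=764 h(15,97)=(15*31+97)%997=562 -> [911, 82, 764, 562]
  L2: h(911,82)=(911*31+82)%997=407 h(764,562)=(764*31+562)%997=318 -> [407, 318]
  L3: h(407,318)=(407*31+318)%997=971 -> [971]
  root = 971 != target 187
Candidate A produces the target root.

Answer: A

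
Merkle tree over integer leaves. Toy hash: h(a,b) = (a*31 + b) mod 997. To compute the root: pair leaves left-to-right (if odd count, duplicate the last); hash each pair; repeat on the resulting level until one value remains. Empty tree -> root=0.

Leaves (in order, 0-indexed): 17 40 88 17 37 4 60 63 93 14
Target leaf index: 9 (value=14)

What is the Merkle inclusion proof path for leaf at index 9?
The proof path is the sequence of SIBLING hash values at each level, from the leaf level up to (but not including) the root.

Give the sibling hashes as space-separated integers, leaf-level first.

Answer: 93 903 980 593

Derivation:
L0 (leaves): [17, 40, 88, 17, 37, 4, 60, 63, 93, 14], target index=9
L1: h(17,40)=(17*31+40)%997=567 [pair 0] h(88,17)=(88*31+17)%997=751 [pair 1] h(37,4)=(37*31+4)%997=154 [pair 2] h(60,63)=(60*31+63)%997=926 [pair 3] h(93,14)=(93*31+14)%997=903 [pair 4] -> [567, 751, 154, 926, 903]
  Sibling for proof at L0: 93
L2: h(567,751)=(567*31+751)%997=382 [pair 0] h(154,926)=(154*31+926)%997=715 [pair 1] h(903,903)=(903*31+903)%997=980 [pair 2] -> [382, 715, 980]
  Sibling for proof at L1: 903
L3: h(382,715)=(382*31+715)%997=593 [pair 0] h(980,980)=(980*31+980)%997=453 [pair 1] -> [593, 453]
  Sibling for proof at L2: 980
L4: h(593,453)=(593*31+453)%997=890 [pair 0] -> [890]
  Sibling for proof at L3: 593
Root: 890
Proof path (sibling hashes from leaf to root): [93, 903, 980, 593]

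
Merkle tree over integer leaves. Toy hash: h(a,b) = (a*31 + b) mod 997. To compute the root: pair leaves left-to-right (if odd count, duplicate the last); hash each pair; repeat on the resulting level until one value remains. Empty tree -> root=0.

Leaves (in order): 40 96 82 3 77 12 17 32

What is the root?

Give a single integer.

L0: [40, 96, 82, 3, 77, 12, 17, 32]
L1: h(40,96)=(40*31+96)%997=339 h(82,3)=(82*31+3)%997=551 h(77,12)=(77*31+12)%997=405 h(17,32)=(17*31+32)%997=559 -> [339, 551, 405, 559]
L2: h(339,551)=(339*31+551)%997=93 h(405,559)=(405*31+559)%997=153 -> [93, 153]
L3: h(93,153)=(93*31+153)%997=45 -> [45]

Answer: 45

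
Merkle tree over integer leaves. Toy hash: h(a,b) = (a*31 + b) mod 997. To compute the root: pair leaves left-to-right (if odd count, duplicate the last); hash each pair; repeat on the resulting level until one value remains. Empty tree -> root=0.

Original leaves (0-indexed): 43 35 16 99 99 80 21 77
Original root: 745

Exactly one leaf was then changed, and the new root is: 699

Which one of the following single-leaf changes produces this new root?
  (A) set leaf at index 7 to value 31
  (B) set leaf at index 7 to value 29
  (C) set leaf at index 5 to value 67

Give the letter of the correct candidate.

Answer: A

Derivation:
Original leaves: [43, 35, 16, 99, 99, 80, 21, 77]
Target new root: 699
Try each candidate change and compute the resulting root:
Candidate A: set leaf[7] = 31 -> leaves = [43, 35, 16, 99, 99, 80, 21, 31]
  L0: [43, 35, 16, 99, 99, 80, 21, 31]
  L1: h(43,35)=(43*31+35)%997=371 h(16,99)=(16*31+99)%997=595 h(99,80)=(99*31+80)%997=158 h(21,31)=(21*31+31)%997=682 -> [371, 595, 158, 682]
  L2: h(371,595)=(371*31+595)%997=132 h(158,682)=(158*31+682)%997=595 -> [132, 595]
  L3: h(132,595)=(132*31+595)%997=699 -> [699]
  root = 699 == target 699  ** MATCH **
Candidate B: set leaf[7] = 29 -> leaves = [43, 35, 16, 99, 99, 80, 21, 29]
  L0: [43, 35, 16, 99, 99, 80, 21, 29]
  L1: h(43,35)=(43*31+35)%997=371 h(16,99)=(16*31+99)%997=595 h(99,80)=(99*31+80)%997=158 h(21,29)=(21*31+29)%997=680 -> [371, 595, 158, 680]
  L2: h(371,595)=(371*31+595)%997=132 h(158,680)=(158*31+680)%997=593 -> [132, 593]
  L3: h(132,593)=(132*31+593)%997=697 -> [697]
  root = 697 != target 699
Candidate C: set leaf[5] = 67 -> leaves = [43, 35, 16, 99, 99, 67, 21, 77]
  L0: [43, 35, 16, 99, 99, 67, 21, 77]
  L1: h(43,35)=(43*31+35)%997=371 h(16,99)=(16*31+99)%997=595 h(99,67)=(99*31+67)%997=145 h(21,77)=(21*31+77)%997=728 -> [371, 595, 145, 728]
  L2: h(371,595)=(371*31+595)%997=132 h(145,728)=(145*31+728)%997=238 -> [132, 238]
  L3: h(132,238)=(132*31+238)%997=342 -> [342]
  root = 342 != target 699
Candidate A produces the target root.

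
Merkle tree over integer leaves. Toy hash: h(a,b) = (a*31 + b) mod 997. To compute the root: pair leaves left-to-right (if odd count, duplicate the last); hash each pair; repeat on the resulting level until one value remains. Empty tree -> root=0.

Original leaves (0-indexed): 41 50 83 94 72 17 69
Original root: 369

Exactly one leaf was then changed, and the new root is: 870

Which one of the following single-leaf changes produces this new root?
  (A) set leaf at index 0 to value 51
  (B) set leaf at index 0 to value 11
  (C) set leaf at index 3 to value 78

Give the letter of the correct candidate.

Answer: C

Derivation:
Original leaves: [41, 50, 83, 94, 72, 17, 69]
Target new root: 870
Try each candidate change and compute the resulting root:
Candidate A: set leaf[0] = 51 -> leaves = [51, 50, 83, 94, 72, 17, 69]
  L0: [51, 50, 83, 94, 72, 17, 69]
  L1: h(51,50)=(51*31+50)%997=634 h(83,94)=(83*31+94)%997=673 h(72,17)=(72*31+17)%997=255 h(69,69)=(69*31+69)%997=214 -> [634, 673, 255, 214]
  L2: h(634,673)=(634*31+673)%997=387 h(255,214)=(255*31+214)%997=143 -> [387, 143]
  L3: h(387,143)=(387*31+143)%997=176 -> [176]
  root = 176 != target 870
Candidate B: set leaf[0] = 11 -> leaves = [11, 50, 83, 94, 72, 17, 69]
  L0: [11, 50, 83, 94, 72, 17, 69]
  L1: h(11,50)=(11*31+50)%997=391 h(83,94)=(83*31+94)%997=673 h(72,17)=(72*31+17)%997=255 h(69,69)=(69*31+69)%997=214 -> [391, 673, 255, 214]
  L2: h(391,673)=(391*31+673)%997=830 h(255,214)=(255*31+214)%997=143 -> [830, 143]
  L3: h(830,143)=(830*31+143)%997=948 -> [948]
  root = 948 != target 870
Candidate C: set leaf[3] = 78 -> leaves = [41, 50, 83, 78, 72, 17, 69]
  L0: [41, 50, 83, 78, 72, 17, 69]
  L1: h(41,50)=(41*31+50)%997=324 h(83,78)=(83*31+78)%997=657 h(72,17)=(72*31+17)%997=255 h(69,69)=(69*31+69)%997=214 -> [324, 657, 255, 214]
  L2: h(324,657)=(324*31+657)%997=731 h(255,214)=(255*31+214)%997=143 -> [731, 143]
  L3: h(731,143)=(731*31+143)%997=870 -> [870]
  root = 870 == target 870  ** MATCH **
Candidate C produces the target root.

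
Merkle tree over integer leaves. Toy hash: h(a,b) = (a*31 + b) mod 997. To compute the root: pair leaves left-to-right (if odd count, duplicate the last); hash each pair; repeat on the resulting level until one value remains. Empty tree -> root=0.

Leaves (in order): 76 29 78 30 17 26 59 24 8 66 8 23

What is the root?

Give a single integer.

Answer: 707

Derivation:
L0: [76, 29, 78, 30, 17, 26, 59, 24, 8, 66, 8, 23]
L1: h(76,29)=(76*31+29)%997=391 h(78,30)=(78*31+30)%997=454 h(17,26)=(17*31+26)%997=553 h(59,24)=(59*31+24)%997=856 h(8,66)=(8*31+66)%997=314 h(8,23)=(8*31+23)%997=271 -> [391, 454, 553, 856, 314, 271]
L2: h(391,454)=(391*31+454)%997=611 h(553,856)=(553*31+856)%997=53 h(314,271)=(314*31+271)%997=35 -> [611, 53, 35]
L3: h(611,53)=(611*31+53)%997=51 h(35,35)=(35*31+35)%997=123 -> [51, 123]
L4: h(51,123)=(51*31+123)%997=707 -> [707]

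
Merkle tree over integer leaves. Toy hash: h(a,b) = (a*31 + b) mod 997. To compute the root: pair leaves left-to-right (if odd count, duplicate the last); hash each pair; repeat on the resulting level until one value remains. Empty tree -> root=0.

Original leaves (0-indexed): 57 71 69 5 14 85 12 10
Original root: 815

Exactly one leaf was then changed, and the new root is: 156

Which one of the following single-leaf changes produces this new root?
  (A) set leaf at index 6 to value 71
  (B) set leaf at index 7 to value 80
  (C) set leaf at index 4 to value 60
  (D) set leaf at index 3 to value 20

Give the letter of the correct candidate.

Answer: C

Derivation:
Original leaves: [57, 71, 69, 5, 14, 85, 12, 10]
Target new root: 156
Try each candidate change and compute the resulting root:
Candidate A: set leaf[6] = 71 -> leaves = [57, 71, 69, 5, 14, 85, 71, 10]
  L0: [57, 71, 69, 5, 14, 85, 71, 10]
  L1: h(57,71)=(57*31+71)%997=841 h(69,5)=(69*31+5)%997=150 h(14,85)=(14*31+85)%997=519 h(71,10)=(71*31+10)%997=217 -> [841, 150, 519, 217]
  L2: h(841,150)=(841*31+150)%997=299 h(519,217)=(519*31+217)%997=354 -> [299, 354]
  L3: h(299,354)=(299*31+354)%997=650 -> [650]
  root = 650 != target 156
Candidate B: set leaf[7] = 80 -> leaves = [57, 71, 69, 5, 14, 85, 12, 80]
  L0: [57, 71, 69, 5, 14, 85, 12, 80]
  L1: h(57,71)=(57*31+71)%997=841 h(69,5)=(69*31+5)%997=150 h(14,85)=(14*31+85)%997=519 h(12,80)=(12*31+80)%997=452 -> [841, 150, 519, 452]
  L2: h(841,150)=(841*31+150)%997=299 h(519,452)=(519*31+452)%997=589 -> [299, 589]
  L3: h(299,589)=(299*31+589)%997=885 -> [885]
  root = 885 != target 156
Candidate C: set leaf[4] = 60 -> leaves = [57, 71, 69, 5, 60, 85, 12, 10]
  L0: [57, 71, 69, 5, 60, 85, 12, 10]
  L1: h(57,71)=(57*31+71)%997=841 h(69,5)=(69*31+5)%997=150 h(60,85)=(60*31+85)%997=948 h(12,10)=(12*31+10)%997=382 -> [841, 150, 948, 382]
  L2: h(841,150)=(841*31+150)%997=299 h(948,382)=(948*31+382)%997=857 -> [299, 857]
  L3: h(299,857)=(299*31+857)%997=156 -> [156]
  root = 156 == target 156  ** MATCH **
Candidate D: set leaf[3] = 20 -> leaves = [57, 71, 69, 20, 14, 85, 12, 10]
  L0: [57, 71, 69, 20, 14, 85, 12, 10]
  L1: h(57,71)=(57*31+71)%997=841 h(69,20)=(69*31+20)%997=165 h(14,85)=(14*31+85)%997=519 h(12,10)=(12*31+10)%997=382 -> [841, 165, 519, 382]
  L2: h(841,165)=(841*31+165)%997=314 h(519,382)=(519*31+382)%997=519 -> [314, 519]
  L3: h(314,519)=(314*31+519)%997=283 -> [283]
  root = 283 != target 156
Candidate C produces the target root.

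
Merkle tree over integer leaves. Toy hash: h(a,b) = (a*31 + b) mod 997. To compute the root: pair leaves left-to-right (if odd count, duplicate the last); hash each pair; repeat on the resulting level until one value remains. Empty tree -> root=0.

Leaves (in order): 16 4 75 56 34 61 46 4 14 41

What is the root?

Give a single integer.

L0: [16, 4, 75, 56, 34, 61, 46, 4, 14, 41]
L1: h(16,4)=(16*31+4)%997=500 h(75,56)=(75*31+56)%997=387 h(34,61)=(34*31+61)%997=118 h(46,4)=(46*31+4)%997=433 h(14,41)=(14*31+41)%997=475 -> [500, 387, 118, 433, 475]
L2: h(500,387)=(500*31+387)%997=932 h(118,433)=(118*31+433)%997=103 h(475,475)=(475*31+475)%997=245 -> [932, 103, 245]
L3: h(932,103)=(932*31+103)%997=82 h(245,245)=(245*31+245)%997=861 -> [82, 861]
L4: h(82,861)=(82*31+861)%997=412 -> [412]

Answer: 412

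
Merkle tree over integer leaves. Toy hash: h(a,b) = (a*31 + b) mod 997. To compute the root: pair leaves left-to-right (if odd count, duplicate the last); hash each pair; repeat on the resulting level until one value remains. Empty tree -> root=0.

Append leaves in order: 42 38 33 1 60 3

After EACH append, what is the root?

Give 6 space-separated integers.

After append 42 (leaves=[42]):
  L0: [42]
  root=42
After append 38 (leaves=[42, 38]):
  L0: [42, 38]
  L1: h(42,38)=(42*31+38)%997=343 -> [343]
  root=343
After append 33 (leaves=[42, 38, 33]):
  L0: [42, 38, 33]
  L1: h(42,38)=(42*31+38)%997=343 h(33,33)=(33*31+33)%997=59 -> [343, 59]
  L2: h(343,59)=(343*31+59)%997=722 -> [722]
  root=722
After append 1 (leaves=[42, 38, 33, 1]):
  L0: [42, 38, 33, 1]
  L1: h(42,38)=(42*31+38)%997=343 h(33,1)=(33*31+1)%997=27 -> [343, 27]
  L2: h(343,27)=(343*31+27)%997=690 -> [690]
  root=690
After append 60 (leaves=[42, 38, 33, 1, 60]):
  L0: [42, 38, 33, 1, 60]
  L1: h(42,38)=(42*31+38)%997=343 h(33,1)=(33*31+1)%997=27 h(60,60)=(60*31+60)%997=923 -> [343, 27, 923]
  L2: h(343,27)=(343*31+27)%997=690 h(923,923)=(923*31+923)%997=623 -> [690, 623]
  L3: h(690,623)=(690*31+623)%997=79 -> [79]
  root=79
After append 3 (leaves=[42, 38, 33, 1, 60, 3]):
  L0: [42, 38, 33, 1, 60, 3]
  L1: h(42,38)=(42*31+38)%997=343 h(33,1)=(33*31+1)%997=27 h(60,3)=(60*31+3)%997=866 -> [343, 27, 866]
  L2: h(343,27)=(343*31+27)%997=690 h(866,866)=(866*31+866)%997=793 -> [690, 793]
  L3: h(690,793)=(690*31+793)%997=249 -> [249]
  root=249

Answer: 42 343 722 690 79 249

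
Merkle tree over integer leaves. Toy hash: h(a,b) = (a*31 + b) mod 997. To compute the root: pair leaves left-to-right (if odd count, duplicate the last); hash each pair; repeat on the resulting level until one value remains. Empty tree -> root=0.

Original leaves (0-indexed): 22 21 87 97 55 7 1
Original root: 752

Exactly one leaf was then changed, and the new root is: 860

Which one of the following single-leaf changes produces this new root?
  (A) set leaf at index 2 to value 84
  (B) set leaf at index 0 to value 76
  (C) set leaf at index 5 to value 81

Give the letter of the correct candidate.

Answer: A

Derivation:
Original leaves: [22, 21, 87, 97, 55, 7, 1]
Target new root: 860
Try each candidate change and compute the resulting root:
Candidate A: set leaf[2] = 84 -> leaves = [22, 21, 84, 97, 55, 7, 1]
  L0: [22, 21, 84, 97, 55, 7, 1]
  L1: h(22,21)=(22*31+21)%997=703 h(84,97)=(84*31+97)%997=707 h(55,7)=(55*31+7)%997=715 h(1,1)=(1*31+1)%997=32 -> [703, 707, 715, 32]
  L2: h(703,707)=(703*31+707)%997=566 h(715,32)=(715*31+32)%997=263 -> [566, 263]
  L3: h(566,263)=(566*31+263)%997=860 -> [860]
  root = 860 == target 860  ** MATCH **
Candidate B: set leaf[0] = 76 -> leaves = [76, 21, 87, 97, 55, 7, 1]
  L0: [76, 21, 87, 97, 55, 7, 1]
  L1: h(76,21)=(76*31+21)%997=383 h(87,97)=(87*31+97)%997=800 h(55,7)=(55*31+7)%997=715 h(1,1)=(1*31+1)%997=32 -> [383, 800, 715, 32]
  L2: h(383,800)=(383*31+800)%997=709 h(715,32)=(715*31+32)%997=263 -> [709, 263]
  L3: h(709,263)=(709*31+263)%997=308 -> [308]
  root = 308 != target 860
Candidate C: set leaf[5] = 81 -> leaves = [22, 21, 87, 97, 55, 81, 1]
  L0: [22, 21, 87, 97, 55, 81, 1]
  L1: h(22,21)=(22*31+21)%997=703 h(87,97)=(87*31+97)%997=800 h(55,81)=(55*31+81)%997=789 h(1,1)=(1*31+1)%997=32 -> [703, 800, 789, 32]
  L2: h(703,800)=(703*31+800)%997=659 h(789,32)=(789*31+32)%997=563 -> [659, 563]
  L3: h(659,563)=(659*31+563)%997=55 -> [55]
  root = 55 != target 860
Candidate A produces the target root.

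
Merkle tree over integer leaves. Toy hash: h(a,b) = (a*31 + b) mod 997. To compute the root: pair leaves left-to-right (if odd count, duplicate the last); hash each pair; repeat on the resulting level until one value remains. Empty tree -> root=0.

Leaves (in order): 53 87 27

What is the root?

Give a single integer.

Answer: 656

Derivation:
L0: [53, 87, 27]
L1: h(53,87)=(53*31+87)%997=733 h(27,27)=(27*31+27)%997=864 -> [733, 864]
L2: h(733,864)=(733*31+864)%997=656 -> [656]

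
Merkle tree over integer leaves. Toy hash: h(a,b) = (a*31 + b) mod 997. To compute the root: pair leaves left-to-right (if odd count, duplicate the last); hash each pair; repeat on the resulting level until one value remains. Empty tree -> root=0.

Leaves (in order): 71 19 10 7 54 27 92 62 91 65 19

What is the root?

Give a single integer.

L0: [71, 19, 10, 7, 54, 27, 92, 62, 91, 65, 19]
L1: h(71,19)=(71*31+19)%997=226 h(10,7)=(10*31+7)%997=317 h(54,27)=(54*31+27)%997=704 h(92,62)=(92*31+62)%997=920 h(91,65)=(91*31+65)%997=892 h(19,19)=(19*31+19)%997=608 -> [226, 317, 704, 920, 892, 608]
L2: h(226,317)=(226*31+317)%997=344 h(704,920)=(704*31+920)%997=810 h(892,608)=(892*31+608)%997=344 -> [344, 810, 344]
L3: h(344,810)=(344*31+810)%997=507 h(344,344)=(344*31+344)%997=41 -> [507, 41]
L4: h(507,41)=(507*31+41)%997=803 -> [803]

Answer: 803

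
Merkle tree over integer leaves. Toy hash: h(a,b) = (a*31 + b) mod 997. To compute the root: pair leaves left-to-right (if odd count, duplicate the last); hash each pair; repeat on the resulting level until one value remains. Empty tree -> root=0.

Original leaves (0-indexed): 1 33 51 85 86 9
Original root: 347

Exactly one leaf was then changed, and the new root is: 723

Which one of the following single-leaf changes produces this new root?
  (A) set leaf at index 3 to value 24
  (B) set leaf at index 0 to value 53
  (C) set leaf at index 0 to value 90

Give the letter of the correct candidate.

Original leaves: [1, 33, 51, 85, 86, 9]
Target new root: 723
Try each candidate change and compute the resulting root:
Candidate A: set leaf[3] = 24 -> leaves = [1, 33, 51, 24, 86, 9]
  L0: [1, 33, 51, 24, 86, 9]
  L1: h(1,33)=(1*31+33)%997=64 h(51,24)=(51*31+24)%997=608 h(86,9)=(86*31+9)%997=681 -> [64, 608, 681]
  L2: h(64,608)=(64*31+608)%997=598 h(681,681)=(681*31+681)%997=855 -> [598, 855]
  L3: h(598,855)=(598*31+855)%997=450 -> [450]
  root = 450 != target 723
Candidate B: set leaf[0] = 53 -> leaves = [53, 33, 51, 85, 86, 9]
  L0: [53, 33, 51, 85, 86, 9]
  L1: h(53,33)=(53*31+33)%997=679 h(51,85)=(51*31+85)%997=669 h(86,9)=(86*31+9)%997=681 -> [679, 669, 681]
  L2: h(679,669)=(679*31+669)%997=781 h(681,681)=(681*31+681)%997=855 -> [781, 855]
  L3: h(781,855)=(781*31+855)%997=141 -> [141]
  root = 141 != target 723
Candidate C: set leaf[0] = 90 -> leaves = [90, 33, 51, 85, 86, 9]
  L0: [90, 33, 51, 85, 86, 9]
  L1: h(90,33)=(90*31+33)%997=829 h(51,85)=(51*31+85)%997=669 h(86,9)=(86*31+9)%997=681 -> [829, 669, 681]
  L2: h(829,669)=(829*31+669)%997=446 h(681,681)=(681*31+681)%997=855 -> [446, 855]
  L3: h(446,855)=(446*31+855)%997=723 -> [723]
  root = 723 == target 723  ** MATCH **
Candidate C produces the target root.

Answer: C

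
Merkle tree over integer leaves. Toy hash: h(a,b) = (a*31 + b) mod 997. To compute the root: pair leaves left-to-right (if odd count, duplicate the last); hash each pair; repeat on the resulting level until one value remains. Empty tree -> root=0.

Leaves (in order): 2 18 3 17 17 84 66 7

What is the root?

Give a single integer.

L0: [2, 18, 3, 17, 17, 84, 66, 7]
L1: h(2,18)=(2*31+18)%997=80 h(3,17)=(3*31+17)%997=110 h(17,84)=(17*31+84)%997=611 h(66,7)=(66*31+7)%997=59 -> [80, 110, 611, 59]
L2: h(80,110)=(80*31+110)%997=596 h(611,59)=(611*31+59)%997=57 -> [596, 57]
L3: h(596,57)=(596*31+57)%997=587 -> [587]

Answer: 587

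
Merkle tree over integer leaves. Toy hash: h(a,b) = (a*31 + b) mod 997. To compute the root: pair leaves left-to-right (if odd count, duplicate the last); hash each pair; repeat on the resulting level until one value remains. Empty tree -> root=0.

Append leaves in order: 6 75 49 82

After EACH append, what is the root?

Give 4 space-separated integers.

Answer: 6 261 686 719

Derivation:
After append 6 (leaves=[6]):
  L0: [6]
  root=6
After append 75 (leaves=[6, 75]):
  L0: [6, 75]
  L1: h(6,75)=(6*31+75)%997=261 -> [261]
  root=261
After append 49 (leaves=[6, 75, 49]):
  L0: [6, 75, 49]
  L1: h(6,75)=(6*31+75)%997=261 h(49,49)=(49*31+49)%997=571 -> [261, 571]
  L2: h(261,571)=(261*31+571)%997=686 -> [686]
  root=686
After append 82 (leaves=[6, 75, 49, 82]):
  L0: [6, 75, 49, 82]
  L1: h(6,75)=(6*31+75)%997=261 h(49,82)=(49*31+82)%997=604 -> [261, 604]
  L2: h(261,604)=(261*31+604)%997=719 -> [719]
  root=719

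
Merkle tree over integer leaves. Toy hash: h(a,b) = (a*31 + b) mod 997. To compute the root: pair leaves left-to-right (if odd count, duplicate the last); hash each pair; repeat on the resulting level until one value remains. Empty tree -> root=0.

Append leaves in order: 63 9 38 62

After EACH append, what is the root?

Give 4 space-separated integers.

Answer: 63 965 224 248

Derivation:
After append 63 (leaves=[63]):
  L0: [63]
  root=63
After append 9 (leaves=[63, 9]):
  L0: [63, 9]
  L1: h(63,9)=(63*31+9)%997=965 -> [965]
  root=965
After append 38 (leaves=[63, 9, 38]):
  L0: [63, 9, 38]
  L1: h(63,9)=(63*31+9)%997=965 h(38,38)=(38*31+38)%997=219 -> [965, 219]
  L2: h(965,219)=(965*31+219)%997=224 -> [224]
  root=224
After append 62 (leaves=[63, 9, 38, 62]):
  L0: [63, 9, 38, 62]
  L1: h(63,9)=(63*31+9)%997=965 h(38,62)=(38*31+62)%997=243 -> [965, 243]
  L2: h(965,243)=(965*31+243)%997=248 -> [248]
  root=248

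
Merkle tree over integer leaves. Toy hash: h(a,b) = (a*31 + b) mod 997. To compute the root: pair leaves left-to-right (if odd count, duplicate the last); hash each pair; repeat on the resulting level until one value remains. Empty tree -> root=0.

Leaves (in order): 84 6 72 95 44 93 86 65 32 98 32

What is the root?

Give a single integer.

L0: [84, 6, 72, 95, 44, 93, 86, 65, 32, 98, 32]
L1: h(84,6)=(84*31+6)%997=616 h(72,95)=(72*31+95)%997=333 h(44,93)=(44*31+93)%997=460 h(86,65)=(86*31+65)%997=737 h(32,98)=(32*31+98)%997=93 h(32,32)=(32*31+32)%997=27 -> [616, 333, 460, 737, 93, 27]
L2: h(616,333)=(616*31+333)%997=486 h(460,737)=(460*31+737)%997=42 h(93,27)=(93*31+27)%997=916 -> [486, 42, 916]
L3: h(486,42)=(486*31+42)%997=153 h(916,916)=(916*31+916)%997=399 -> [153, 399]
L4: h(153,399)=(153*31+399)%997=157 -> [157]

Answer: 157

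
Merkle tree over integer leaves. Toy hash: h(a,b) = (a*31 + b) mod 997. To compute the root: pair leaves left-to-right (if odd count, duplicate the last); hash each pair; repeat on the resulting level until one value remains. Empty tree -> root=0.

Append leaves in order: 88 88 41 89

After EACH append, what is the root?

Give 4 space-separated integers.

Answer: 88 822 872 920

Derivation:
After append 88 (leaves=[88]):
  L0: [88]
  root=88
After append 88 (leaves=[88, 88]):
  L0: [88, 88]
  L1: h(88,88)=(88*31+88)%997=822 -> [822]
  root=822
After append 41 (leaves=[88, 88, 41]):
  L0: [88, 88, 41]
  L1: h(88,88)=(88*31+88)%997=822 h(41,41)=(41*31+41)%997=315 -> [822, 315]
  L2: h(822,315)=(822*31+315)%997=872 -> [872]
  root=872
After append 89 (leaves=[88, 88, 41, 89]):
  L0: [88, 88, 41, 89]
  L1: h(88,88)=(88*31+88)%997=822 h(41,89)=(41*31+89)%997=363 -> [822, 363]
  L2: h(822,363)=(822*31+363)%997=920 -> [920]
  root=920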